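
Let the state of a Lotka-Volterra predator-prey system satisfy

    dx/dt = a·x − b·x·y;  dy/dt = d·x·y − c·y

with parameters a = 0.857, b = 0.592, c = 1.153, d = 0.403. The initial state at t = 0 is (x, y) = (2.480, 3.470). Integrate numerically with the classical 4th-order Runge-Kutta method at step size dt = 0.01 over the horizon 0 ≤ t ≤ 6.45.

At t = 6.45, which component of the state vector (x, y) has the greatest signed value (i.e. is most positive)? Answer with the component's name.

largest component: x

t=0.000: state=(2.480, 3.470)
step 1 (dt=0.01): k1=(-2.969, -0.533), k2=(-2.947, -0.553), k3=(-2.947, -0.553), k4=(-2.926, -0.573); state += dt/6·(k1+2k2+2k3+k4)
t=0.010: state=(2.451, 3.464)
t=0.020: state=(2.421, 3.459)
t=0.030: state=(2.393, 3.452)
continuing one RK4 step at a time; state shown every 25 steps (Δt=0.25):
t=0.250: state=(1.867, 3.231)
t=0.500: state=(1.472, 2.861)
t=0.750: state=(1.231, 2.455)
t=1.000: state=(1.092, 2.067)
t=1.250: state=(1.022, 1.723)
t=1.500: state=(1.004, 1.429)
t=1.750: state=(1.025, 1.186)
t=2.000: state=(1.082, 0.989)
t=2.250: state=(1.172, 0.830)
t=2.500: state=(1.297, 0.704)
t=2.750: state=(1.459, 0.606)
t=3.000: state=(1.662, 0.532)
t=3.250: state=(1.911, 0.477)
t=3.500: state=(2.213, 0.440)
t=3.750: state=(2.573, 0.419)
t=4.000: state=(2.998, 0.416)
t=4.250: state=(3.489, 0.432)
t=4.500: state=(4.044, 0.473)
t=4.750: state=(4.648, 0.549)
t=5.000: state=(5.262, 0.678)
t=5.250: state=(5.813, 0.889)
t=5.500: state=(6.171, 1.222)
t=5.750: state=(6.166, 1.712)
t=6.000: state=(5.667, 2.339)
t=6.250: state=(4.735, 2.968)
t=6.450: state=(3.863, 3.334)
compare at T: x=3.863, y=3.334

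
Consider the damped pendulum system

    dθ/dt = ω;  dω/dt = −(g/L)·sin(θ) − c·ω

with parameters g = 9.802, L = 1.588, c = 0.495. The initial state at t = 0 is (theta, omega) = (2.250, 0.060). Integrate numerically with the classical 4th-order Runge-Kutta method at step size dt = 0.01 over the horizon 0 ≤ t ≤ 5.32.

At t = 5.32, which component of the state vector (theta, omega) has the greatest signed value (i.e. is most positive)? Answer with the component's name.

largest component: omega

t=0.000: state=(2.250, 0.060)
step 1 (dt=0.01): k1=(0.060, -4.832), k2=(0.036, -4.819), k3=(0.036, -4.820), k4=(0.012, -4.807); state += dt/6·(k1+2k2+2k3+k4)
t=0.010: state=(2.250, 0.012)
t=0.020: state=(2.250, -0.036)
t=0.030: state=(2.250, -0.084)
continuing one RK4 step at a time; state shown every 20 steps (Δt=0.2):
t=0.200: state=(2.168, -0.879)
t=0.400: state=(1.897, -1.838)
t=0.600: state=(1.430, -2.823)
t=0.800: state=(0.781, -3.593)
t=1.000: state=(0.037, -3.707)
t=1.200: state=(-0.645, -2.993)
t=1.400: state=(-1.127, -1.792)
t=1.600: state=(-1.356, -0.504)
t=1.800: state=(-1.335, 0.694)
t=2.000: state=(-1.089, 1.732)
t=2.200: state=(-0.662, 2.471)
t=2.400: state=(-0.136, 2.689)
t=2.600: state=(0.371, 2.286)
t=2.800: state=(0.748, 1.433)
t=3.000: state=(0.933, 0.409)
t=3.200: state=(0.915, -0.579)
t=3.400: state=(0.714, -1.387)
t=3.600: state=(0.381, -1.871)
t=3.800: state=(-0.005, -1.910)
t=4.000: state=(-0.353, -1.511)
t=4.200: state=(-0.590, -0.822)
t=4.400: state=(-0.676, -0.037)
t=4.600: state=(-0.609, 0.681)
t=4.800: state=(-0.416, 1.200)
t=5.000: state=(-0.149, 1.416)
t=5.200: state=(0.127, 1.290)
t=5.320: state=(0.269, 1.072)
compare at T: theta=0.269, omega=1.072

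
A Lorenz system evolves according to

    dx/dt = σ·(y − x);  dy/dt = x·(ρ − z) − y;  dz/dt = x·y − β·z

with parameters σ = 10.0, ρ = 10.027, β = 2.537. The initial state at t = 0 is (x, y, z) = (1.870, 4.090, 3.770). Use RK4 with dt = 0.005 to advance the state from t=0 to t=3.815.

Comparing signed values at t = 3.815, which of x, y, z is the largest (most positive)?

t=0.000: state=(1.870, 4.090, 3.770)
step 1 (dt=0.005): k1=(22.200, 7.611, -1.916), k2=(21.835, 7.948, -1.640), k3=(21.853, 7.940, -1.644), k4=(21.504, 8.271, -1.370); state += dt/6·(k1+2k2+2k3+k4)
t=0.005: state=(1.979, 4.130, 3.762)
t=0.010: state=(2.085, 4.173, 3.756)
t=0.015: state=(2.188, 4.219, 3.753)
continuing one RK4 step at a time; state shown every 40 steps (Δt=0.2):
t=0.200: state=(5.385, 7.081, 5.753)
t=0.400: state=(7.374, 7.069, 11.709)
t=0.600: state=(4.700, 3.119, 11.761)
t=0.800: state=(2.785, 2.449, 8.472)
t=1.000: state=(2.962, 3.405, 6.346)
t=1.200: state=(4.397, 5.336, 6.378)
t=1.400: state=(6.110, 6.617, 9.149)
t=1.600: state=(5.710, 4.910, 11.149)
t=1.800: state=(4.085, 3.495, 9.734)
t=2.000: state=(3.626, 3.729, 7.913)
t=2.200: state=(4.313, 4.840, 7.417)
t=2.400: state=(5.378, 5.788, 8.667)
t=2.600: state=(5.523, 5.241, 10.131)
t=2.800: state=(4.653, 4.213, 9.802)
t=3.000: state=(4.137, 4.088, 8.648)
t=3.200: state=(4.404, 4.682, 8.110)
t=3.400: state=(5.027, 5.301, 8.648)
t=3.600: state=(5.251, 5.174, 9.540)
t=3.800: state=(4.841, 4.577, 9.593)
t=3.815: state=(4.801, 4.542, 9.559)
compare at T: x=4.801, y=4.542, z=9.559

largest component: z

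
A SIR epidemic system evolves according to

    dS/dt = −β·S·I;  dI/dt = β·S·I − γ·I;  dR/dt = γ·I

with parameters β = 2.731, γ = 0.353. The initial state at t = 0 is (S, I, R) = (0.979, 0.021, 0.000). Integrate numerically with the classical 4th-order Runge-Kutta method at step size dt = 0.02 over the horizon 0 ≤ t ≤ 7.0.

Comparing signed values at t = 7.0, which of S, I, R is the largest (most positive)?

largest component: R

t=0.000: state=(0.979, 0.021, 0.000)
step 1 (dt=0.02): k1=(-0.056, 0.049, 0.007), k2=(-0.057, 0.050, 0.008), k3=(-0.057, 0.050, 0.008), k4=(-0.059, 0.051, 0.008); state += dt/6·(k1+2k2+2k3+k4)
t=0.020: state=(0.978, 0.022, 0.000)
t=0.040: state=(0.977, 0.023, 0.000)
t=0.060: state=(0.975, 0.024, 0.000)
continuing one RK4 step at a time; state shown every 25 steps (Δt=0.5):
t=0.500: state=(0.928, 0.065, 0.007)
t=1.000: state=(0.794, 0.179, 0.027)
t=1.500: state=(0.546, 0.379, 0.076)
t=2.000: state=(0.285, 0.555, 0.159)
t=2.500: state=(0.127, 0.609, 0.264)
t=3.000: state=(0.056, 0.575, 0.369)
t=3.500: state=(0.027, 0.508, 0.465)
t=4.000: state=(0.014, 0.438, 0.548)
t=4.500: state=(0.008, 0.372, 0.620)
t=5.000: state=(0.005, 0.315, 0.680)
t=5.500: state=(0.003, 0.265, 0.731)
t=6.000: state=(0.002, 0.223, 0.774)
t=6.500: state=(0.002, 0.188, 0.810)
t=7.000: state=(0.001, 0.158, 0.841)
compare at T: S=0.001, I=0.158, R=0.841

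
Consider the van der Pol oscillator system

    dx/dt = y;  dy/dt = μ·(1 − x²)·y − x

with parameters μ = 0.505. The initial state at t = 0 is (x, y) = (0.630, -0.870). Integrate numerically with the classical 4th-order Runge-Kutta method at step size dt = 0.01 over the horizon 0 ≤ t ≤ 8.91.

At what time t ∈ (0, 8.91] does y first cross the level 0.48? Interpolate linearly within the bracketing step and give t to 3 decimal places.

t=0.000: state=(0.630, -0.870)
step 1 (dt=0.01): k1=(-0.870, -0.895), k2=(-0.874, -0.894), k3=(-0.874, -0.894), k4=(-0.879, -0.894); state += dt/6·(k1+2k2+2k3+k4)
t=0.010: state=(0.621, -0.879)
t=0.020: state=(0.612, -0.888)
t=0.030: state=(0.603, -0.897)
continuing one RK4 step at a time; state shown every 50 steps (Δt=0.5):
t=0.500: state=(0.087, -1.290)
t=1.000: state=(-0.624, -1.478)
t=1.500: state=(-1.278, -1.013)
t=2.000: state=(-1.565, -0.134)
t=2.430: state=(-1.484, 0.476)
next step: t=2.440: state=(-1.479, 0.488) — y has crossed 0.48
linear interpolation between t=2.430 (0.47647) and t=2.440 (0.48838) → t≈2.433

t = 2.433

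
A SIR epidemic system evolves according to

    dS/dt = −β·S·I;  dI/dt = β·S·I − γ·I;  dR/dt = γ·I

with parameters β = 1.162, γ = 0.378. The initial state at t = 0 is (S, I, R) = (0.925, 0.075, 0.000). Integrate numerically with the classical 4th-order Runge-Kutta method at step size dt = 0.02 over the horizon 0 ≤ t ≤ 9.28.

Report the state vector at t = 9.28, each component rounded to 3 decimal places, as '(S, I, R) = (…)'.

t=0.000: state=(0.925, 0.075, 0.000)
step 1 (dt=0.02): k1=(-0.081, 0.052, 0.028), k2=(-0.081, 0.053, 0.029), k3=(-0.081, 0.053, 0.029), k4=(-0.082, 0.053, 0.029); state += dt/6·(k1+2k2+2k3+k4)
t=0.020: state=(0.923, 0.076, 0.001)
t=0.040: state=(0.922, 0.077, 0.001)
t=0.060: state=(0.920, 0.078, 0.002)
continuing one RK4 step at a time; state shown every 25 steps (Δt=0.5):
t=0.500: state=(0.878, 0.105, 0.017)
t=1.000: state=(0.818, 0.142, 0.040)
t=1.500: state=(0.744, 0.185, 0.071)
t=2.000: state=(0.659, 0.231, 0.110)
t=2.500: state=(0.569, 0.273, 0.158)
t=3.000: state=(0.481, 0.306, 0.213)
t=3.500: state=(0.400, 0.327, 0.273)
t=4.000: state=(0.329, 0.335, 0.336)
t=4.500: state=(0.271, 0.330, 0.399)
t=5.000: state=(0.225, 0.315, 0.460)
t=5.500: state=(0.188, 0.294, 0.518)
t=6.000: state=(0.160, 0.269, 0.571)
t=6.500: state=(0.138, 0.243, 0.619)
t=7.000: state=(0.121, 0.217, 0.663)
t=7.500: state=(0.107, 0.192, 0.701)
t=8.000: state=(0.097, 0.168, 0.735)
t=8.500: state=(0.088, 0.147, 0.765)
t=9.000: state=(0.081, 0.128, 0.791)
t=9.280: state=(0.078, 0.118, 0.804)

(S, I, R) = (0.078, 0.118, 0.804)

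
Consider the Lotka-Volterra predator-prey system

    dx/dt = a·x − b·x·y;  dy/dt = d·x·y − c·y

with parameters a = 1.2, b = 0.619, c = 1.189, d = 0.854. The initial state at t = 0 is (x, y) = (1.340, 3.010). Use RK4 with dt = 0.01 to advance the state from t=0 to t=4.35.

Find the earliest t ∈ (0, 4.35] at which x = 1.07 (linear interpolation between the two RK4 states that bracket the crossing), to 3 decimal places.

t=0.000: state=(1.340, 3.010)
step 1 (dt=0.01): k1=(-0.889, -0.134), k2=(-0.885, -0.146), k3=(-0.885, -0.146), k4=(-0.882, -0.157); state += dt/6·(k1+2k2+2k3+k4)
t=0.010: state=(1.331, 3.009)
t=0.020: state=(1.322, 3.007)
t=0.030: state=(1.314, 3.005)
continuing one RK4 step at a time; state shown every 20 steps (Δt=0.2):
t=0.200: state=(1.178, 2.941)
t=0.360: state=(1.072, 2.835)
next step: t=0.370: state=(1.066, 2.827) — x has crossed 1.07
linear interpolation between t=0.360 (1.07162) and t=0.370 (1.06572) → t≈0.363

t = 0.363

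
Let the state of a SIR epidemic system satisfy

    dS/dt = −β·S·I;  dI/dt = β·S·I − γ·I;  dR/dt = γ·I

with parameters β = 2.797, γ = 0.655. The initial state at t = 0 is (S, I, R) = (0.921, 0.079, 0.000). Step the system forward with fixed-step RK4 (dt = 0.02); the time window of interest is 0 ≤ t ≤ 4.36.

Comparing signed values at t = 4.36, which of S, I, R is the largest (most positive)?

largest component: R

t=0.000: state=(0.921, 0.079, 0.000)
step 1 (dt=0.02): k1=(-0.204, 0.152, 0.052), k2=(-0.207, 0.154, 0.053), k3=(-0.207, 0.154, 0.053), k4=(-0.211, 0.157, 0.054); state += dt/6·(k1+2k2+2k3+k4)
t=0.020: state=(0.917, 0.082, 0.001)
t=0.040: state=(0.913, 0.085, 0.002)
t=0.060: state=(0.908, 0.089, 0.003)
continuing one RK4 step at a time; state shown every 10 steps (Δt=0.2):
t=0.200: state=(0.873, 0.115, 0.013)
t=0.400: state=(0.809, 0.161, 0.030)
t=0.600: state=(0.728, 0.217, 0.055)
t=0.800: state=(0.634, 0.279, 0.088)
t=1.000: state=(0.533, 0.339, 0.128)
t=1.200: state=(0.434, 0.390, 0.176)
t=1.400: state=(0.346, 0.425, 0.230)
t=1.600: state=(0.271, 0.443, 0.287)
t=1.800: state=(0.211, 0.444, 0.345)
t=2.000: state=(0.165, 0.432, 0.402)
t=2.200: state=(0.130, 0.412, 0.458)
t=2.400: state=(0.104, 0.386, 0.510)
t=2.600: state=(0.085, 0.357, 0.559)
t=2.800: state=(0.070, 0.327, 0.603)
t=3.000: state=(0.059, 0.297, 0.644)
t=3.200: state=(0.050, 0.269, 0.681)
t=3.400: state=(0.044, 0.242, 0.715)
t=3.600: state=(0.038, 0.217, 0.745)
t=3.800: state=(0.034, 0.194, 0.772)
t=4.000: state=(0.031, 0.174, 0.796)
t=4.200: state=(0.028, 0.155, 0.817)
t=4.360: state=(0.026, 0.141, 0.833)
compare at T: S=0.026, I=0.141, R=0.833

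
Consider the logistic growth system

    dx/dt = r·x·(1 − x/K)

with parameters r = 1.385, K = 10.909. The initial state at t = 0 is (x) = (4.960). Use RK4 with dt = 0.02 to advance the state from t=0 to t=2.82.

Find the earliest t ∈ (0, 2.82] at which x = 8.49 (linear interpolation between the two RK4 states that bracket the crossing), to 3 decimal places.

t=0.000: state=(4.960)
step 1 (dt=0.02): k1=(3.746), k2=(3.751), k3=(3.751), k4=(3.755); state += dt/6·(k1+2k2+2k3+k4)
t=0.020: state=(5.035)
t=0.040: state=(5.110)
t=0.060: state=(5.185)
continuing one RK4 step at a time; state shown every 5 steps (Δt=0.1):
t=0.100: state=(5.336)
t=0.200: state=(5.714)
t=0.300: state=(6.089)
t=0.400: state=(6.458)
t=0.500: state=(6.818)
t=0.600: state=(7.165)
t=0.700: state=(7.498)
t=0.800: state=(7.814)
t=0.900: state=(8.112)
t=1.000: state=(8.390)
t=1.020: state=(8.443)
next step: t=1.040: state=(8.496) — x has crossed 8.49
linear interpolation between t=1.020 (8.44327) and t=1.040 (8.49573) → t≈1.038

t = 1.038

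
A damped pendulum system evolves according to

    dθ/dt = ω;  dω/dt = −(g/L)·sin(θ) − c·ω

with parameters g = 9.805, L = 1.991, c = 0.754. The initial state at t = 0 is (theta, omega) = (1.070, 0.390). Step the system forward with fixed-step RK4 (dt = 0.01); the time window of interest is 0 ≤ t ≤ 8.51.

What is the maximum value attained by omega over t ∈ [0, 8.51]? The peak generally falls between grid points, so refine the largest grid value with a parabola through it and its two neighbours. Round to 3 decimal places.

t=0.000: state=(1.070, 0.390)
step 1 (dt=0.01): k1=(0.390, -4.614), k2=(0.367, -4.601), k3=(0.367, -4.601), k4=(0.344, -4.588); state += dt/6·(k1+2k2+2k3+k4)
t=0.010: state=(1.074, 0.344)
t=0.020: state=(1.077, 0.298)
t=0.030: state=(1.080, 0.253)
continuing one RK4 step at a time; state shown every 50 steps (Δt=0.5):
t=0.500: state=(0.762, -1.431)
t=1.000: state=(-0.082, -1.608)
t=1.500: state=(-0.586, -0.301)
t=2.000: state=(-0.414, 0.852)
t=2.500: state=(0.075, 0.900)
t=3.000: state=(0.342, 0.111)
t=3.500: state=(0.214, -0.530)
t=4.000: state=(-0.070, -0.488)
t=4.500: state=(-0.200, -0.010)
t=5.000: state=(-0.105, 0.327)
t=5.500: state=(0.057, 0.257)
t=6.000: state=(0.115, -0.029)
t=6.500: state=(0.049, -0.198)
t=7.000: state=(-0.042, -0.131)
t=7.500: state=(-0.065, 0.036)
t=8.000: state=(-0.021, 0.117)
t=8.500: state=(0.029, 0.065)
t=8.510: state=(0.029, 0.063)
largest grid value and its neighbours: omega(2.250)=1.02969, omega(2.260)=1.03013, omega(2.270)=1.03007
parabola through these three points peaks at t≈2.264 with omega≈1.03016

max omega = 1.030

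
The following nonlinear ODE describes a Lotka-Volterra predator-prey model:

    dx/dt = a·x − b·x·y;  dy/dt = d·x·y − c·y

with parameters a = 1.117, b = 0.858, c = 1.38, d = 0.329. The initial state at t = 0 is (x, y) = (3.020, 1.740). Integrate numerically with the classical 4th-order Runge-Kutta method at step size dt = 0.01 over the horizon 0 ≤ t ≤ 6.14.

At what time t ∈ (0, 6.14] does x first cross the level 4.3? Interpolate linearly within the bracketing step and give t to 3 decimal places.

t = 2.218

t=0.000: state=(3.020, 1.740)
step 1 (dt=0.01): k1=(-1.135, -0.672), k2=(-1.124, -0.674), k3=(-1.124, -0.674), k4=(-1.114, -0.676); state += dt/6·(k1+2k2+2k3+k4)
t=0.010: state=(3.009, 1.733)
t=0.020: state=(2.998, 1.726)
t=0.030: state=(2.987, 1.720)
continuing one RK4 step at a time; state shown every 20 steps (Δt=0.2):
t=0.200: state=(2.835, 1.600)
t=0.400: state=(2.727, 1.457)
t=0.600: state=(2.686, 1.321)
t=0.800: state=(2.707, 1.197)
t=1.000: state=(2.783, 1.087)
t=1.200: state=(2.911, 0.995)
t=1.400: state=(3.089, 0.919)
t=1.600: state=(3.316, 0.861)
t=1.800: state=(3.590, 0.820)
t=2.000: state=(3.909, 0.796)
t=2.200: state=(4.266, 0.790)
t=2.210: state=(4.285, 0.790)
next step: t=2.220: state=(4.304, 0.791) — x has crossed 4.3
linear interpolation between t=2.210 (4.28496) and t=2.220 (4.30380) → t≈2.218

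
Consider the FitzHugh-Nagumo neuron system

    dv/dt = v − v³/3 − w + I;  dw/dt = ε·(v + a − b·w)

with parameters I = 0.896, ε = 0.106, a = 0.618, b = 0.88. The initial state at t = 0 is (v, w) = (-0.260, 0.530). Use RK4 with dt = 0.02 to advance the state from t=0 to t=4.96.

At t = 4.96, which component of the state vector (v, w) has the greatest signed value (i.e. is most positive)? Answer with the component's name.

t=0.000: state=(-0.260, 0.530)
step 1 (dt=0.02): k1=(0.112, -0.011), k2=(0.113, -0.011), k3=(0.113, -0.011), k4=(0.114, -0.011); state += dt/6·(k1+2k2+2k3+k4)
t=0.020: state=(-0.258, 0.530)
t=0.040: state=(-0.255, 0.530)
t=0.060: state=(-0.253, 0.529)
continuing one RK4 step at a time; state shown every 10 steps (Δt=0.2):
t=0.200: state=(-0.235, 0.528)
t=0.400: state=(-0.205, 0.527)
t=0.600: state=(-0.168, 0.526)
t=0.800: state=(-0.123, 0.526)
t=1.000: state=(-0.068, 0.527)
t=1.200: state=(-0.002, 0.530)
t=1.400: state=(0.079, 0.534)
t=1.600: state=(0.175, 0.540)
t=1.800: state=(0.291, 0.547)
t=2.000: state=(0.429, 0.558)
t=2.200: state=(0.587, 0.571)
t=2.400: state=(0.765, 0.588)
t=2.600: state=(0.954, 0.608)
t=2.800: state=(1.141, 0.632)
t=3.000: state=(1.313, 0.659)
t=3.200: state=(1.456, 0.689)
t=3.400: state=(1.566, 0.721)
t=3.600: state=(1.642, 0.754)
t=3.800: state=(1.691, 0.788)
t=4.000: state=(1.719, 0.823)
t=4.200: state=(1.733, 0.857)
t=4.400: state=(1.736, 0.890)
t=4.600: state=(1.733, 0.923)
t=4.800: state=(1.725, 0.955)
t=4.960: state=(1.717, 0.981)
compare at T: v=1.717, w=0.981

largest component: v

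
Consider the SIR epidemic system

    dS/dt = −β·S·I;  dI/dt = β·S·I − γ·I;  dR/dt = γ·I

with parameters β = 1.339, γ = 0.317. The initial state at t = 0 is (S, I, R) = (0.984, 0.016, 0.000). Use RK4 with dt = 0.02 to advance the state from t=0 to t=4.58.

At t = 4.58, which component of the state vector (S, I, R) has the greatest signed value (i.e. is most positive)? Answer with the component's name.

largest component: I

t=0.000: state=(0.984, 0.016, 0.000)
step 1 (dt=0.02): k1=(-0.021, 0.016, 0.005), k2=(-0.021, 0.016, 0.005), k3=(-0.021, 0.016, 0.005), k4=(-0.021, 0.016, 0.005); state += dt/6·(k1+2k2+2k3+k4)
t=0.020: state=(0.984, 0.016, 0.000)
t=0.040: state=(0.983, 0.017, 0.000)
t=0.060: state=(0.983, 0.017, 0.000)
continuing one RK4 step at a time; state shown every 10 steps (Δt=0.2):
t=0.200: state=(0.979, 0.020, 0.001)
t=0.400: state=(0.974, 0.024, 0.002)
t=0.600: state=(0.967, 0.029, 0.004)
t=0.800: state=(0.959, 0.035, 0.006)
t=1.000: state=(0.949, 0.043, 0.009)
t=1.200: state=(0.937, 0.052, 0.012)
t=1.400: state=(0.923, 0.062, 0.015)
t=1.600: state=(0.906, 0.074, 0.020)
t=1.800: state=(0.887, 0.089, 0.025)
t=2.000: state=(0.864, 0.105, 0.031)
t=2.200: state=(0.838, 0.124, 0.038)
t=2.400: state=(0.808, 0.145, 0.047)
t=2.600: state=(0.775, 0.169, 0.057)
t=2.800: state=(0.738, 0.194, 0.068)
t=3.000: state=(0.698, 0.220, 0.081)
t=3.200: state=(0.656, 0.248, 0.096)
t=3.400: state=(0.611, 0.276, 0.113)
t=3.600: state=(0.566, 0.303, 0.131)
t=3.800: state=(0.520, 0.329, 0.151)
t=4.000: state=(0.474, 0.353, 0.173)
t=4.200: state=(0.430, 0.374, 0.196)
t=4.400: state=(0.389, 0.391, 0.220)
t=4.580: state=(0.353, 0.404, 0.243)
compare at T: S=0.353, I=0.404, R=0.243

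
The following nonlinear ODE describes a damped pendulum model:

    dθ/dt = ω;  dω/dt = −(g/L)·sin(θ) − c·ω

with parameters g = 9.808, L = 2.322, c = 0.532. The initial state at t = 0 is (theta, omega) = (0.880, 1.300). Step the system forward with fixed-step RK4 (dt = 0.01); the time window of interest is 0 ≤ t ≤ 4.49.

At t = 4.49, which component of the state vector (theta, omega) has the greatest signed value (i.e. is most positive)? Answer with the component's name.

t=0.000: state=(0.880, 1.300)
step 1 (dt=0.01): k1=(1.300, -3.947), k2=(1.280, -3.954), k3=(1.280, -3.954), k4=(1.260, -3.960); state += dt/6·(k1+2k2+2k3+k4)
t=0.010: state=(0.893, 1.260)
t=0.020: state=(0.905, 1.221)
t=0.030: state=(0.917, 1.181)
continuing one RK4 step at a time; state shown every 20 steps (Δt=0.2):
t=0.200: state=(1.060, 0.502)
t=0.400: state=(1.083, -0.257)
t=0.600: state=(0.964, -0.919)
t=0.800: state=(0.726, -1.428)
t=1.000: state=(0.407, -1.713)
t=1.200: state=(0.059, -1.723)
t=1.400: state=(-0.263, -1.462)
t=1.600: state=(-0.512, -1.004)
t=1.800: state=(-0.659, -0.453)
t=2.000: state=(-0.694, 0.100)
t=2.200: state=(-0.624, 0.585)
t=2.400: state=(-0.468, 0.945)
t=2.600: state=(-0.257, 1.134)
t=2.800: state=(-0.027, 1.131)
t=3.000: state=(0.183, 0.951)
t=3.200: state=(0.344, 0.641)
t=3.400: state=(0.436, 0.267)
t=3.600: state=(0.451, -0.109)
t=3.800: state=(0.396, -0.430)
t=4.000: state=(0.285, -0.656)
t=4.200: state=(0.141, -0.760)
t=4.400: state=(-0.010, -0.734)
t=4.490: state=(-0.074, -0.684)
compare at T: theta=-0.074, omega=-0.684

largest component: theta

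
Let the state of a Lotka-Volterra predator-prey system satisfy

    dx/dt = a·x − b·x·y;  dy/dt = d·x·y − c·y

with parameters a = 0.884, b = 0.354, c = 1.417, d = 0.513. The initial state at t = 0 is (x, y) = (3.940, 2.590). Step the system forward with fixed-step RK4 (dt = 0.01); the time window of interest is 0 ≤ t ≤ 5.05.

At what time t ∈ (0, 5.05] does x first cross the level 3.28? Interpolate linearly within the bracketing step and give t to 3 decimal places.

t=0.000: state=(3.940, 2.590)
step 1 (dt=0.01): k1=(-0.129, 1.565), k2=(-0.140, 1.569), k3=(-0.140, 1.569), k4=(-0.151, 1.573); state += dt/6·(k1+2k2+2k3+k4)
t=0.010: state=(3.939, 2.606)
t=0.020: state=(3.937, 2.621)
t=0.030: state=(3.935, 2.637)
continuing one RK4 step at a time; state shown every 20 steps (Δt=0.2):
t=0.200: state=(3.870, 2.914)
t=0.400: state=(3.714, 3.241)
t=0.600: state=(3.486, 3.534)
t=0.750: state=(3.283, 3.708)
next step: t=0.760: state=(3.269, 3.718) — x has crossed 3.28
linear interpolation between t=0.750 (3.28306) and t=0.760 (3.26896) → t≈0.752

t = 0.752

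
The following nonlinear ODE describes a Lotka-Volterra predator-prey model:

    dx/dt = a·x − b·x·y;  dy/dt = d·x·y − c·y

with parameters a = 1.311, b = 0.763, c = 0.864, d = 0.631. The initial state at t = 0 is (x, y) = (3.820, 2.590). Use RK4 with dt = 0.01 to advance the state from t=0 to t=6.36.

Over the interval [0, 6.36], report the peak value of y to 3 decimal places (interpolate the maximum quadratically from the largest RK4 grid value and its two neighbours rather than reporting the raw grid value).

max y = 4.343

t=0.000: state=(3.820, 2.590)
step 1 (dt=0.01): k1=(-2.541, 4.005), k2=(-2.591, 4.015), k3=(-2.591, 4.015), k4=(-2.640, 4.024); state += dt/6·(k1+2k2+2k3+k4)
t=0.010: state=(3.794, 2.630)
t=0.020: state=(3.767, 2.670)
t=0.030: state=(3.739, 2.711)
continuing one RK4 step at a time; state shown every 25 steps (Δt=0.25):
t=0.250: state=(2.939, 3.576)
t=0.500: state=(1.923, 4.221)
t=0.750: state=(1.172, 4.322)
t=1.000: state=(0.730, 4.032)
t=1.250: state=(0.490, 3.570)
t=1.500: state=(0.361, 3.073)
t=1.750: state=(0.292, 2.605)
t=2.000: state=(0.256, 2.191)
t=2.250: state=(0.243, 1.836)
t=2.500: state=(0.244, 1.537)
t=2.750: state=(0.259, 1.288)
t=3.000: state=(0.287, 1.084)
t=3.250: state=(0.329, 0.916)
t=3.500: state=(0.389, 0.781)
t=3.750: state=(0.470, 0.673)
t=4.000: state=(0.579, 0.589)
t=4.250: state=(0.722, 0.526)
t=4.500: state=(0.911, 0.481)
t=4.750: state=(1.156, 0.456)
t=5.000: state=(1.472, 0.452)
t=5.250: state=(1.871, 0.473)
t=5.500: state=(2.361, 0.532)
t=5.750: state=(2.931, 0.650)
t=6.000: state=(3.526, 0.872)
t=6.250: state=(4.002, 1.276)
t=6.360: state=(4.109, 1.539)
largest grid value and its neighbours: y(0.660)=4.34265, y(0.670)=4.34319, y(0.680)=4.34298
parabola through these three points peaks at t≈0.672 with y≈4.34321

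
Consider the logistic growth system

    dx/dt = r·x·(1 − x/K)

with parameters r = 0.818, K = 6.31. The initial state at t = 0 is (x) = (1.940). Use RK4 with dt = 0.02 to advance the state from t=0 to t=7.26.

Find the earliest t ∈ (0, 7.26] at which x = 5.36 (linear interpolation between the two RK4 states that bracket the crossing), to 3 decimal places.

t=0.000: state=(1.940)
step 1 (dt=0.02): k1=(1.099), k2=(1.102), k3=(1.102), k4=(1.106); state += dt/6·(k1+2k2+2k3+k4)
t=0.020: state=(1.962)
t=0.040: state=(1.984)
t=0.060: state=(2.007)
continuing one RK4 step at a time; state shown every 25 steps (Δt=0.5):
t=0.500: state=(2.528)
t=1.000: state=(3.164)
t=1.500: state=(3.800)
t=2.000: state=(4.386)
t=2.500: state=(4.886)
t=3.000: state=(5.286)
t=3.100: state=(5.355)
next step: t=3.120: state=(5.368) — x has crossed 5.36
linear interpolation between t=3.100 (5.35472) and t=3.120 (5.36790) → t≈3.108

t = 3.108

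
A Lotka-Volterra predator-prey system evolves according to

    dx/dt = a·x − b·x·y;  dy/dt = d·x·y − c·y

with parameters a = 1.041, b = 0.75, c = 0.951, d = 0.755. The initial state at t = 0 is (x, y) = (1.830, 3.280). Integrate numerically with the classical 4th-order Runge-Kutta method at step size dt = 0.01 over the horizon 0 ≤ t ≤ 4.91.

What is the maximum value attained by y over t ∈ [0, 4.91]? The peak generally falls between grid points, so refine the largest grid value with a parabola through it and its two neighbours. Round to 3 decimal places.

max y = 3.451

t=0.000: state=(1.830, 3.280)
step 1 (dt=0.01): k1=(-2.597, 1.413), k2=(-2.588, 1.383), k3=(-2.588, 1.383), k4=(-2.579, 1.354); state += dt/6·(k1+2k2+2k3+k4)
t=0.010: state=(1.804, 3.294)
t=0.020: state=(1.778, 3.307)
t=0.030: state=(1.753, 3.320)
continuing one RK4 step at a time; state shown every 20 steps (Δt=0.2):
t=0.200: state=(1.357, 3.445)
t=0.400: state=(0.998, 3.398)
t=0.600: state=(0.748, 3.201)
t=0.800: state=(0.582, 2.924)
t=1.000: state=(0.473, 2.616)
t=1.200: state=(0.402, 2.310)
t=1.400: state=(0.358, 2.022)
t=1.600: state=(0.332, 1.761)
t=1.800: state=(0.320, 1.529)
t=2.000: state=(0.318, 1.326)
t=2.200: state=(0.325, 1.151)
t=2.400: state=(0.341, 1.001)
t=2.600: state=(0.365, 0.873)
t=2.800: state=(0.398, 0.764)
t=3.000: state=(0.440, 0.673)
t=3.200: state=(0.492, 0.597)
t=3.400: state=(0.557, 0.534)
t=3.600: state=(0.636, 0.483)
t=3.800: state=(0.731, 0.443)
t=4.000: state=(0.844, 0.412)
t=4.200: state=(0.979, 0.391)
t=4.400: state=(1.138, 0.379)
t=4.600: state=(1.324, 0.377)
t=4.800: state=(1.540, 0.387)
t=4.910: state=(1.671, 0.398)
largest grid value and its neighbours: y(0.240)=3.45103, y(0.250)=3.45119, y(0.260)=3.45084
parabola through these three points peaks at t≈0.248 with y≈3.45119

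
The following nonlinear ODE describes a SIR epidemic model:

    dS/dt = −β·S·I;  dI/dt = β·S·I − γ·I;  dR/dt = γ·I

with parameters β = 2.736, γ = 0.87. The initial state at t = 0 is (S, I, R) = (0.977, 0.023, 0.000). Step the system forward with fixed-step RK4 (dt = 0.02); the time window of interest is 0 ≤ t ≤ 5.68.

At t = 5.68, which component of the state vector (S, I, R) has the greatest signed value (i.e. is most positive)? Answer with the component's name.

largest component: R

t=0.000: state=(0.977, 0.023, 0.000)
step 1 (dt=0.02): k1=(-0.061, 0.041, 0.020), k2=(-0.063, 0.042, 0.020), k3=(-0.063, 0.042, 0.020), k4=(-0.064, 0.043, 0.021); state += dt/6·(k1+2k2+2k3+k4)
t=0.020: state=(0.976, 0.024, 0.000)
t=0.040: state=(0.974, 0.025, 0.001)
t=0.060: state=(0.973, 0.026, 0.001)
continuing one RK4 step at a time; state shown every 10 steps (Δt=0.2):
t=0.200: state=(0.962, 0.033, 0.005)
t=0.400: state=(0.942, 0.047, 0.012)
t=0.600: state=(0.914, 0.065, 0.021)
t=0.800: state=(0.876, 0.089, 0.035)
t=1.000: state=(0.828, 0.119, 0.053)
t=1.200: state=(0.768, 0.155, 0.076)
t=1.400: state=(0.698, 0.195, 0.107)
t=1.600: state=(0.620, 0.235, 0.144)
t=1.800: state=(0.540, 0.271, 0.189)
t=2.000: state=(0.462, 0.300, 0.238)
t=2.200: state=(0.390, 0.318, 0.292)
t=2.400: state=(0.327, 0.325, 0.348)
t=2.600: state=(0.274, 0.322, 0.405)
t=2.800: state=(0.230, 0.310, 0.460)
t=3.000: state=(0.195, 0.293, 0.512)
t=3.200: state=(0.167, 0.271, 0.562)
t=3.400: state=(0.145, 0.248, 0.607)
t=3.600: state=(0.127, 0.225, 0.648)
t=3.800: state=(0.113, 0.202, 0.685)
t=4.000: state=(0.102, 0.180, 0.718)
t=4.200: state=(0.093, 0.159, 0.748)
t=4.400: state=(0.086, 0.141, 0.774)
t=4.600: state=(0.080, 0.124, 0.797)
t=4.800: state=(0.075, 0.108, 0.817)
t=5.000: state=(0.071, 0.095, 0.834)
t=5.200: state=(0.067, 0.083, 0.850)
t=5.400: state=(0.065, 0.072, 0.863)
t=5.600: state=(0.062, 0.063, 0.875)
t=5.680: state=(0.062, 0.059, 0.879)
compare at T: S=0.062, I=0.059, R=0.879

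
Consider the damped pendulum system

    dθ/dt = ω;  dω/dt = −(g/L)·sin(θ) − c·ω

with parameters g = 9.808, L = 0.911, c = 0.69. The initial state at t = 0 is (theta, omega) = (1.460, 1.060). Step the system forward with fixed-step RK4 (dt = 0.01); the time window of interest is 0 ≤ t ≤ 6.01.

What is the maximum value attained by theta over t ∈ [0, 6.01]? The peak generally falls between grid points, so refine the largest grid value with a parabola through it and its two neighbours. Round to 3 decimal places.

t=0.000: state=(1.460, 1.060)
step 1 (dt=0.01): k1=(1.060, -11.432), k2=(1.003, -11.398), k3=(1.003, -11.398), k4=(0.946, -11.364); state += dt/6·(k1+2k2+2k3+k4)
t=0.010: state=(1.470, 0.946)
t=0.020: state=(1.479, 0.833)
t=0.030: state=(1.487, 0.720)
continuing one RK4 step at a time; state shown every 20 steps (Δt=0.2):
t=0.200: state=(1.453, -1.081)
t=0.400: state=(1.051, -2.854)
t=0.600: state=(0.367, -3.781)
t=0.800: state=(-0.362, -3.264)
t=1.000: state=(-0.864, -1.645)
t=1.200: state=(-1.005, 0.222)
t=1.400: state=(-0.795, 1.795)
t=1.600: state=(-0.335, 2.646)
t=1.800: state=(0.191, 2.429)
t=2.000: state=(0.576, 1.325)
t=2.200: state=(0.701, -0.084)
t=2.400: state=(0.557, -1.285)
t=2.600: state=(0.227, -1.896)
t=2.800: state=(-0.148, -1.715)
t=3.000: state=(-0.417, -0.904)
t=3.200: state=(-0.494, 0.130)
t=3.400: state=(-0.377, 0.985)
t=3.600: state=(-0.132, 1.370)
t=3.800: state=(0.132, 1.181)
t=4.000: state=(0.311, 0.562)
t=4.200: state=(0.348, -0.186)
t=4.400: state=(0.248, -0.770)
t=4.600: state=(0.065, -0.987)
t=4.800: state=(-0.119, -0.795)
t=5.000: state=(-0.234, -0.322)
t=5.200: state=(-0.244, 0.213)
t=5.400: state=(-0.159, 0.598)
t=5.600: state=(-0.023, 0.704)
t=5.800: state=(0.104, 0.523)
t=6.000: state=(0.174, 0.164)
t=6.010: state=(0.176, 0.144)
largest grid value and its neighbours: theta(0.090)=1.50995, theta(0.100)=1.51001, theta(0.110)=1.50899
parabola through these three points peaks at t≈0.096 with theta≈1.51011

max theta = 1.510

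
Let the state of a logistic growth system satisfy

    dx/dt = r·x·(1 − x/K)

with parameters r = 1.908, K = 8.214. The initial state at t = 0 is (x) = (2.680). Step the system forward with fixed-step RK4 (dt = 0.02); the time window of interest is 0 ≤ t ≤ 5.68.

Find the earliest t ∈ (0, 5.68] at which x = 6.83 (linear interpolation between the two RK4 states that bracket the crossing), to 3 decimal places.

t = 1.217

t=0.000: state=(2.680)
step 1 (dt=0.02): k1=(3.445), k2=(3.468), k3=(3.468), k4=(3.490); state += dt/6·(k1+2k2+2k3+k4)
t=0.020: state=(2.749)
t=0.040: state=(2.820)
t=0.060: state=(2.891)
continuing one RK4 step at a time; state shown every 10 steps (Δt=0.2):
t=0.200: state=(3.408)
t=0.400: state=(4.185)
t=0.600: state=(4.956)
t=0.800: state=(5.670)
t=1.000: state=(6.288)
t=1.200: state=(6.793)
next step: t=1.220: state=(6.837) — x has crossed 6.83
linear interpolation between t=1.200 (6.79297) and t=1.220 (6.83726) → t≈1.217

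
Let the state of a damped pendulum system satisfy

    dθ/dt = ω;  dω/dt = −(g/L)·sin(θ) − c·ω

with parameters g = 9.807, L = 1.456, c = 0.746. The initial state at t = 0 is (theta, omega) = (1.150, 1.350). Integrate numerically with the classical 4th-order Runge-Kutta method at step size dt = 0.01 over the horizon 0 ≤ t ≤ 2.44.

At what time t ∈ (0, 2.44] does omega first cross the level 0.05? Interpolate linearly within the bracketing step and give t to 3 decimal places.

t = 0.189

t=0.000: state=(1.150, 1.350)
step 1 (dt=0.01): k1=(1.350, -7.155), k2=(1.314, -7.147), k3=(1.314, -7.146), k4=(1.279, -7.137); state += dt/6·(k1+2k2+2k3+k4)
t=0.010: state=(1.163, 1.279)
t=0.020: state=(1.176, 1.207)
t=0.030: state=(1.187, 1.136)
continuing one RK4 step at a time; state shown every 10 steps (Δt=0.1):
t=0.100: state=(1.250, 0.647)
t=0.180: state=(1.280, 0.110)
next step: t=0.190: state=(1.280, 0.045) — omega has crossed 0.05
linear interpolation between t=0.180 (0.11001) and t=0.190 (0.04490) → t≈0.189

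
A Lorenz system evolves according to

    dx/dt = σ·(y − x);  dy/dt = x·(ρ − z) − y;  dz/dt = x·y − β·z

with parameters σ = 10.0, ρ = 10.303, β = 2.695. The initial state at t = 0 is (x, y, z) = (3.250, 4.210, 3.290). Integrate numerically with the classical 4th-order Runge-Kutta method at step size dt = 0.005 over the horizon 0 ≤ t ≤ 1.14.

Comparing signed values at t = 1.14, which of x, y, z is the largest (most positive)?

t=0.000: state=(3.250, 4.210, 3.290)
step 1 (dt=0.005): k1=(9.600, 18.582, 4.816), k2=(9.825, 18.665, 5.037), k3=(9.821, 18.667, 5.038), k4=(10.042, 18.750, 5.263); state += dt/6·(k1+2k2+2k3+k4)
t=0.005: state=(3.299, 4.303, 3.315)
t=0.010: state=(3.350, 4.398, 3.343)
t=0.015: state=(3.404, 4.493, 3.372)
continuing one RK4 step at a time; state shown every 10 steps (Δt=0.05):
t=0.050: state=(3.832, 5.182, 3.654)
t=0.100: state=(4.584, 6.226, 4.320)
t=0.150: state=(5.454, 7.262, 5.367)
t=0.200: state=(6.358, 8.122, 6.832)
t=0.250: state=(7.166, 8.574, 8.638)
t=0.300: state=(7.706, 8.407, 10.535)
t=0.350: state=(7.826, 7.584, 12.141)
t=0.400: state=(7.470, 6.320, 13.113)
t=0.450: state=(6.728, 4.976, 13.336)
t=0.500: state=(5.789, 3.854, 12.940)
t=0.550: state=(4.850, 3.076, 12.161)
t=0.600: state=(4.046, 2.623, 11.213)
t=0.650: state=(3.436, 2.418, 10.235)
t=0.700: state=(3.023, 2.383, 9.303)
t=0.750: state=(2.786, 2.468, 8.457)
t=0.800: state=(2.696, 2.644, 7.717)
t=0.850: state=(2.727, 2.899, 7.094)
t=0.900: state=(2.863, 3.230, 6.599)
t=0.950: state=(3.092, 3.637, 6.245)
t=1.000: state=(3.407, 4.120, 6.047)
t=1.050: state=(3.803, 4.671, 6.026)
t=1.100: state=(4.271, 5.269, 6.207)
t=1.140: state=(4.686, 5.757, 6.510)
compare at T: x=4.686, y=5.757, z=6.510

largest component: z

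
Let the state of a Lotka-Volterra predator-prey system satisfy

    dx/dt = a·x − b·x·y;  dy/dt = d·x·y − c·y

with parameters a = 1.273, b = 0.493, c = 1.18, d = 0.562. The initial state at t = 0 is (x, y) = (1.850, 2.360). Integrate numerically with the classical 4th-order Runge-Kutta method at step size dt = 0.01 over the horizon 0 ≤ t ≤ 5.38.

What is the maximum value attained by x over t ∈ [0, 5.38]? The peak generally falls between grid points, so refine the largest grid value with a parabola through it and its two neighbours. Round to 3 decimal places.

max x = 2.441

t=0.000: state=(1.850, 2.360)
step 1 (dt=0.01): k1=(0.203, -0.331), k2=(0.204, -0.330), k3=(0.204, -0.330), k4=(0.206, -0.328); state += dt/6·(k1+2k2+2k3+k4)
t=0.010: state=(1.852, 2.357)
t=0.020: state=(1.854, 2.353)
t=0.030: state=(1.856, 2.350)
continuing one RK4 step at a time; state shown every 20 steps (Δt=0.2):
t=0.200: state=(1.897, 2.300)
t=0.400: state=(1.955, 2.256)
t=0.600: state=(2.022, 2.227)
t=0.800: state=(2.095, 2.217)
t=1.000: state=(2.171, 2.225)
t=1.200: state=(2.246, 2.253)
t=1.400: state=(2.315, 2.300)
t=1.600: state=(2.374, 2.364)
t=1.800: state=(2.416, 2.444)
t=2.000: state=(2.438, 2.536)
t=2.200: state=(2.437, 2.635)
t=2.400: state=(2.413, 2.734)
t=2.600: state=(2.366, 2.825)
t=2.800: state=(2.301, 2.901)
t=3.000: state=(2.224, 2.955)
t=3.200: state=(2.140, 2.982)
t=3.400: state=(2.057, 2.982)
t=3.600: state=(1.980, 2.954)
t=3.800: state=(1.913, 2.903)
t=4.000: state=(1.859, 2.834)
t=4.200: state=(1.821, 2.752)
t=4.400: state=(1.798, 2.664)
t=4.600: state=(1.792, 2.574)
t=4.800: state=(1.801, 2.487)
t=5.000: state=(1.825, 2.408)
t=5.200: state=(1.864, 2.340)
t=5.380: state=(1.909, 2.289)
largest grid value and its neighbours: x(2.080)=2.44069, x(2.090)=2.44074, x(2.100)=2.44074
parabola through these three points peaks at t≈2.094 with x≈2.44075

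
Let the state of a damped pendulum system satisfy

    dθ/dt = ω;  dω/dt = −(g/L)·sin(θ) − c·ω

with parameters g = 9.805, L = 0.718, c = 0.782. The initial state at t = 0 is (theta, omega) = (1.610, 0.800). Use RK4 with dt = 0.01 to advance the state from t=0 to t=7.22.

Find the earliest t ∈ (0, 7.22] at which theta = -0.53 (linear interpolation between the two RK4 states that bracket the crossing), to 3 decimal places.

t=0.000: state=(1.610, 0.800)
step 1 (dt=0.01): k1=(0.800, -14.271), k2=(0.729, -14.213), k3=(0.729, -14.213), k4=(0.658, -14.156); state += dt/6·(k1+2k2+2k3+k4)
t=0.010: state=(1.617, 0.658)
t=0.020: state=(1.623, 0.517)
t=0.030: state=(1.628, 0.377)
continuing one RK4 step at a time; state shown every 25 steps (Δt=0.25):
t=0.250: state=(1.392, -2.435)
t=0.500: state=(0.485, -4.466)
t=0.730: state=(-0.501, -3.620)
next step: t=0.740: state=(-0.537, -3.524) — theta has crossed -0.53
linear interpolation between t=0.730 (-0.50090) and t=0.740 (-0.53662) → t≈0.738

t = 0.738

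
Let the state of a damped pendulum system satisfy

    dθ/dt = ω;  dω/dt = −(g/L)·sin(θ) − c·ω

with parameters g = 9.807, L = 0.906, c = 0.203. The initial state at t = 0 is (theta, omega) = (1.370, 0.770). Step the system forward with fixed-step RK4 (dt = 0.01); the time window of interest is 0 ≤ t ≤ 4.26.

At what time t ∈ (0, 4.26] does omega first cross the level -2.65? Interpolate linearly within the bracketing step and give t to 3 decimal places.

t = 0.336

t=0.000: state=(1.370, 0.770)
step 1 (dt=0.01): k1=(0.770, -10.763), k2=(0.716, -10.761), k3=(0.716, -10.760), k4=(0.662, -10.757); state += dt/6·(k1+2k2+2k3+k4)
t=0.010: state=(1.377, 0.662)
t=0.020: state=(1.383, 0.555)
t=0.030: state=(1.388, 0.447)
continuing one RK4 step at a time; state shown every 20 steps (Δt=0.2):
t=0.200: state=(1.311, -1.341)
t=0.330: state=(1.053, -2.595)
next step: t=0.340: state=(1.027, -2.683) — omega has crossed -2.65
linear interpolation between t=0.330 (-2.59473) and t=0.340 (-2.68273) → t≈0.336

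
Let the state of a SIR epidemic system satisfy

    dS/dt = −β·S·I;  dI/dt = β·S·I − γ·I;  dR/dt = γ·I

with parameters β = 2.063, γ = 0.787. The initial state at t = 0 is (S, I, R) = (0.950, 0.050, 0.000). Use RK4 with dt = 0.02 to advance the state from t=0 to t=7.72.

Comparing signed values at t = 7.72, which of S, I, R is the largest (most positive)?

largest component: R

t=0.000: state=(0.950, 0.050, 0.000)
step 1 (dt=0.02): k1=(-0.098, 0.059, 0.039), k2=(-0.099, 0.059, 0.040), k3=(-0.099, 0.059, 0.040), k4=(-0.100, 0.060, 0.040); state += dt/6·(k1+2k2+2k3+k4)
t=0.020: state=(0.948, 0.051, 0.001)
t=0.040: state=(0.946, 0.052, 0.002)
t=0.060: state=(0.944, 0.054, 0.002)
continuing one RK4 step at a time; state shown every 25 steps (Δt=0.5):
t=0.500: state=(0.886, 0.087, 0.026)
t=1.000: state=(0.789, 0.140, 0.071)
t=1.500: state=(0.662, 0.200, 0.138)
t=2.000: state=(0.524, 0.249, 0.227)
t=2.500: state=(0.400, 0.270, 0.330)
t=3.000: state=(0.304, 0.261, 0.435)
t=3.500: state=(0.235, 0.232, 0.533)
t=4.000: state=(0.189, 0.195, 0.617)
t=4.500: state=(0.157, 0.157, 0.686)
t=5.000: state=(0.136, 0.123, 0.741)
t=5.500: state=(0.122, 0.095, 0.783)
t=6.000: state=(0.112, 0.072, 0.816)
t=6.500: state=(0.105, 0.054, 0.841)
t=7.000: state=(0.100, 0.041, 0.859)
t=7.500: state=(0.096, 0.030, 0.873)
t=7.720: state=(0.095, 0.027, 0.878)
compare at T: S=0.095, I=0.027, R=0.878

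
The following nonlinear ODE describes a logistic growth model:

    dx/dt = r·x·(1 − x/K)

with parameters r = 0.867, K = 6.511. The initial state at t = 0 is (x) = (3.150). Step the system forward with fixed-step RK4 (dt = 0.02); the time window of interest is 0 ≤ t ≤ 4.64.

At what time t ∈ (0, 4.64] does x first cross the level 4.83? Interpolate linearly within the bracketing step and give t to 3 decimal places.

t=0.000: state=(3.150)
step 1 (dt=0.02): k1=(1.410), k2=(1.410), k3=(1.410), k4=(1.410); state += dt/6·(k1+2k2+2k3+k4)
t=0.020: state=(3.178)
t=0.040: state=(3.206)
t=0.060: state=(3.235)
continuing one RK4 step at a time; state shown every 10 steps (Δt=0.2):
t=0.200: state=(3.432)
t=0.400: state=(3.711)
t=0.600: state=(3.984)
t=0.800: state=(4.247)
t=1.000: state=(4.495)
t=1.200: state=(4.728)
t=1.280: state=(4.817)
next step: t=1.300: state=(4.838) — x has crossed 4.83
linear interpolation between t=1.280 (4.81683) and t=1.300 (4.83847) → t≈1.292

t = 1.292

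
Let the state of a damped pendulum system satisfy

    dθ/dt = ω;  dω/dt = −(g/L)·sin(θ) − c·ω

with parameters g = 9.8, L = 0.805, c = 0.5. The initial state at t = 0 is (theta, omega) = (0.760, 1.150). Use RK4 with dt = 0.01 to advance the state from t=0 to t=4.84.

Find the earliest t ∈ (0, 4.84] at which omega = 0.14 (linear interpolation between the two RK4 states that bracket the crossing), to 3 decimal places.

t = 0.111

t=0.000: state=(0.760, 1.150)
step 1 (dt=0.01): k1=(1.150, -8.962), k2=(1.105, -8.990), k3=(1.105, -8.988), k4=(1.060, -9.014); state += dt/6·(k1+2k2+2k3+k4)
t=0.010: state=(0.771, 1.060)
t=0.020: state=(0.781, 0.970)
t=0.030: state=(0.790, 0.879)
t=0.110: state=(0.832, 0.149)
next step: t=0.120: state=(0.833, 0.059) — omega has crossed 0.14
linear interpolation between t=0.110 (0.14917) and t=0.120 (0.05864) → t≈0.111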